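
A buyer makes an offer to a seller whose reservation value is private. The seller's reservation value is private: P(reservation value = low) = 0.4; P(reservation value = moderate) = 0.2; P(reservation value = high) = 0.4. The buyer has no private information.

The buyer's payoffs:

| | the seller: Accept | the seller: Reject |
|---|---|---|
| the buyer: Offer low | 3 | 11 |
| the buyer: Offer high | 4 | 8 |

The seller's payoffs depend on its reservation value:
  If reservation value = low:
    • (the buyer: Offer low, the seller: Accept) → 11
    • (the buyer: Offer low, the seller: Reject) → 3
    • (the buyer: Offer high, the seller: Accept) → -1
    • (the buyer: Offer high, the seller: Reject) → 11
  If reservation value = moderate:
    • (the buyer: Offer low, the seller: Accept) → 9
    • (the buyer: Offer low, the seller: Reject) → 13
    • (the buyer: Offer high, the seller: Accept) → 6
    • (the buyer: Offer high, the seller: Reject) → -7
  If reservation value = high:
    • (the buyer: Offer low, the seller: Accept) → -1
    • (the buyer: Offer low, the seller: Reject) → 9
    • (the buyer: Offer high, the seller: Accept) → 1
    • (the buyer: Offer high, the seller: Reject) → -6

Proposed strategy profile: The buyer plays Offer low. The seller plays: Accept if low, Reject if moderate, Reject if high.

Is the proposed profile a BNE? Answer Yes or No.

Yes

The buyer plays Offer low: E[Offer low] = 0.4·(3) + 0.2·(11) + 0.4·(11) = 7.8; E[Offer high] = 6.4. Best-responding. ✓
The seller (reservation value low), facing Offer low: Accept gives 11, Reject gives 3. Proposed Accept is best. ✓
The seller (reservation value moderate), facing Offer low: Accept gives 9, Reject gives 13. Proposed Reject is best. ✓
The seller (reservation value high), facing Offer low: Accept gives -1, Reject gives 9. Proposed Reject is best. ✓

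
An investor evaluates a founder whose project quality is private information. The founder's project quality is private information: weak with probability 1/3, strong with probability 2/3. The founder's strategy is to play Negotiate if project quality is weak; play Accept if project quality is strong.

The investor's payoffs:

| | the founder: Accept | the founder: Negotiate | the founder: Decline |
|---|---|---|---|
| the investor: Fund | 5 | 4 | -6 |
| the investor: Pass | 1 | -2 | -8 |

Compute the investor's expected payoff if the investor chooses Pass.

E[Pass] = 1/3·(-2) + 2/3·1 = (-2/3) + 2/3 = 0

0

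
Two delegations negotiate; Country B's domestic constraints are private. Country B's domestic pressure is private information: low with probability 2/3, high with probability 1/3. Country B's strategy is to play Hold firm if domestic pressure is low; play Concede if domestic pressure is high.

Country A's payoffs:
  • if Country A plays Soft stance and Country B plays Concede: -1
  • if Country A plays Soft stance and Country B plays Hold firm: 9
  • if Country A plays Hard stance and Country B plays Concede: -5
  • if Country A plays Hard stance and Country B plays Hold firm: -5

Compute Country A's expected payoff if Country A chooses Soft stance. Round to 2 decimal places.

E[Soft stance] = 2/3·9 + 1/3·(-1) = 6 + (-1/3) = 17/3

5.67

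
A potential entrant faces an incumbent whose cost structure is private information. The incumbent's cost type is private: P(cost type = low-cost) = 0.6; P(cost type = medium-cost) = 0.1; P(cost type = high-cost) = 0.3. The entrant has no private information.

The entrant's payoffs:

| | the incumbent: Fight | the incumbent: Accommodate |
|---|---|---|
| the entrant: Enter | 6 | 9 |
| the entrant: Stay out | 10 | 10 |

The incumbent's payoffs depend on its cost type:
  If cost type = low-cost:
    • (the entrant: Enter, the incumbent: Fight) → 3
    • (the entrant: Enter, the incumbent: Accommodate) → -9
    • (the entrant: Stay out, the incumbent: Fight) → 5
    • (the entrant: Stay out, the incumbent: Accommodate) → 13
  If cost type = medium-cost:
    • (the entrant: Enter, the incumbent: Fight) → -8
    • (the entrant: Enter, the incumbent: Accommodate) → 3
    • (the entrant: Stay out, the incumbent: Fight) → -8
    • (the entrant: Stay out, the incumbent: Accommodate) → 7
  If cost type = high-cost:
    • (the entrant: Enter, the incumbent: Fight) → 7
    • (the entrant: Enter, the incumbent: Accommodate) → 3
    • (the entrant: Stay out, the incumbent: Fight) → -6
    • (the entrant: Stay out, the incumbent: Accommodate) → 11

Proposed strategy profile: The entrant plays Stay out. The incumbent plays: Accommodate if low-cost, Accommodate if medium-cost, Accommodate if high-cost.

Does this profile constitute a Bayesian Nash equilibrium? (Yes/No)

Yes

The entrant plays Stay out: E[Stay out] = 0.6·(10) + 0.1·(10) + 0.3·(10) = 10; E[Enter] = 9. Best-responding. ✓
The incumbent (cost type low-cost), facing Stay out: Fight gives 5, Accommodate gives 13. Proposed Accommodate is best. ✓
The incumbent (cost type medium-cost), facing Stay out: Fight gives -8, Accommodate gives 7. Proposed Accommodate is best. ✓
The incumbent (cost type high-cost), facing Stay out: Fight gives -6, Accommodate gives 11. Proposed Accommodate is best. ✓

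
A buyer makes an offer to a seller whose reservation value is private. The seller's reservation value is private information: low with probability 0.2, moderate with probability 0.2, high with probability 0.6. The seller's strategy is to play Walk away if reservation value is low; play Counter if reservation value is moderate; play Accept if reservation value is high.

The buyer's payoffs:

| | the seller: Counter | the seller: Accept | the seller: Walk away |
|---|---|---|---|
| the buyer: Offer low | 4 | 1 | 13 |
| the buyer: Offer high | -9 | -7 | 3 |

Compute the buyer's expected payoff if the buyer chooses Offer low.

4

E[Offer low] = 0.2·13 + 0.2·4 + 0.6·1 = 2.6 + 0.8 + 0.6 = 4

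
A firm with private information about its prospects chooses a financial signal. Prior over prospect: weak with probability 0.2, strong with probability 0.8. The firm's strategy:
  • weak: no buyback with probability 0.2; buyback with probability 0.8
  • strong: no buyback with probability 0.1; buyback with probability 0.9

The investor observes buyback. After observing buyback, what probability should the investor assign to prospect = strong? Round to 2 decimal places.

P(buyback) = 0.2·0.8 + 0.8·0.9 = 0.88
P(strong | buyback) = (0.8·0.9) / 0.88 = 0.72 / 0.88 = 0.818182

0.82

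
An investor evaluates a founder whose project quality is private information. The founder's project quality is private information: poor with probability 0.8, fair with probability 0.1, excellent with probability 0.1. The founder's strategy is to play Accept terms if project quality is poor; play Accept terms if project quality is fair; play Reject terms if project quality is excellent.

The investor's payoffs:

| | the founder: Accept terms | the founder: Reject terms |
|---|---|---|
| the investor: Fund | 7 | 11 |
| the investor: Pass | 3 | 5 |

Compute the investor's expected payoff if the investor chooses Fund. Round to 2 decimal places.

7.40

E[Fund] = 0.8·7 + 0.1·7 + 0.1·11 = 5.6 + 0.7 + 1.1 = 7.4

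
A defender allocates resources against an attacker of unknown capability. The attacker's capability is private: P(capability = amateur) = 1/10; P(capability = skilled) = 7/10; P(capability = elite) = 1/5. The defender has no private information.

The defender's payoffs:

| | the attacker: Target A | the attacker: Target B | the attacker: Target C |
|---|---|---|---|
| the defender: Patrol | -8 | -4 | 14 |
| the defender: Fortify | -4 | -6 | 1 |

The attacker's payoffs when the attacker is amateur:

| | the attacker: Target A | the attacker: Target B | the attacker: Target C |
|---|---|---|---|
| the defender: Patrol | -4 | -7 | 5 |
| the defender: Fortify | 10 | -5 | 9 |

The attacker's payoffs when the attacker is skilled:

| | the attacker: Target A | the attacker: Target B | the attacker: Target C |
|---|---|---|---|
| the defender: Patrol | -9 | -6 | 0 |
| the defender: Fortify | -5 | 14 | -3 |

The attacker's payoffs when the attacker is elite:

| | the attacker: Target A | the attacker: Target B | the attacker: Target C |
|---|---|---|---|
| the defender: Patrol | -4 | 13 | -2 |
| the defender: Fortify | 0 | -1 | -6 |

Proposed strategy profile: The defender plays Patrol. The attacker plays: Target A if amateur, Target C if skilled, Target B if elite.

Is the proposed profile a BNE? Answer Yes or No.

No

The defender plays Patrol: E[Patrol] = 1/10·(-8) + 7/10·(14) + 1/5·(-4) = 41/5; E[Fortify] = -9/10. Best-responding. ✓
The attacker (capability amateur), facing Patrol: Target A gives -4, Target B gives -7, Target C gives 5. Proposed Target A is not best — profitable deviation exists. ✗
The attacker (capability skilled), facing Patrol: Target A gives -9, Target B gives -6, Target C gives 0. Proposed Target C is best. ✓
The attacker (capability elite), facing Patrol: Target A gives -4, Target B gives 13, Target C gives -2. Proposed Target B is best. ✓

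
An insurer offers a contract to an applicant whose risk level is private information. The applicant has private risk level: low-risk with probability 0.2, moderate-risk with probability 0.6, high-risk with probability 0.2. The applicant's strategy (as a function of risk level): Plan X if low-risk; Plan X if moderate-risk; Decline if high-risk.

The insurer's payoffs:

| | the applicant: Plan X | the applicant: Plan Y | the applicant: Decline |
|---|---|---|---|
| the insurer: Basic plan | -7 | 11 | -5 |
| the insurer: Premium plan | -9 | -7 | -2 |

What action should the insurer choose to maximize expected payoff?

Basic plan

E[Basic plan] = 0.2·(-7) + 0.6·(-7) + 0.2·(-5) = -6.6
E[Premium plan] = 0.2·(-9) + 0.6·(-9) + 0.2·(-2) = -7.6
Best response: Basic plan (-6.6 is the largest).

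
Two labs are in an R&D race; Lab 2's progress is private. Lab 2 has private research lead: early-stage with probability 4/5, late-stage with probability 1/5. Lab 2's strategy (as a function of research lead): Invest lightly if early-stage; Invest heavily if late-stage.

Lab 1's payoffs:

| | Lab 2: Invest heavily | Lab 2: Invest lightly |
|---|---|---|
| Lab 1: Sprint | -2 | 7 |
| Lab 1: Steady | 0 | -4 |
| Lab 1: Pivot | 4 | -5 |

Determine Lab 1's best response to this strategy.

E[Sprint] = 4/5·(7) + 1/5·(-2) = 26/5
E[Steady] = 4/5·(-4) + 1/5·(0) = -16/5
E[Pivot] = 4/5·(-5) + 1/5·(4) = -16/5
Best response: Sprint (26/5 is the largest).

Sprint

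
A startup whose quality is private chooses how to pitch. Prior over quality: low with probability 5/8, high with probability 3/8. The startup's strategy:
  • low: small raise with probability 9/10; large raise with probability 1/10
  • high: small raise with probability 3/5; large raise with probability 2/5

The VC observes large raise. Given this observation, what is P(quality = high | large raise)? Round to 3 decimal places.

0.706

Apply Bayes' rule using the sender's strategy as the likelihood.
P(large raise) = (5/8)·(1/10) + (3/8)·(2/5) = 17/80
P(high | large raise) = ((3/8)·(2/5)) / (17/80) = (3/20) / (17/80) = 12/17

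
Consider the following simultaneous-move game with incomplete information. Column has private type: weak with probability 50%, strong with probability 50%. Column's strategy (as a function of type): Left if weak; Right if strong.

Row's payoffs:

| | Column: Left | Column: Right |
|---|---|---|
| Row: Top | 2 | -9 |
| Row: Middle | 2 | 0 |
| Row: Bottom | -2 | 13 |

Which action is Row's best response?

Bottom

E[Top] = 0.5·(2) + 0.5·(-9) = -3.5
E[Middle] = 0.5·(2) + 0.5·(0) = 1
E[Bottom] = 0.5·(-2) + 0.5·(13) = 5.5
Best response: Bottom (5.5 is the largest).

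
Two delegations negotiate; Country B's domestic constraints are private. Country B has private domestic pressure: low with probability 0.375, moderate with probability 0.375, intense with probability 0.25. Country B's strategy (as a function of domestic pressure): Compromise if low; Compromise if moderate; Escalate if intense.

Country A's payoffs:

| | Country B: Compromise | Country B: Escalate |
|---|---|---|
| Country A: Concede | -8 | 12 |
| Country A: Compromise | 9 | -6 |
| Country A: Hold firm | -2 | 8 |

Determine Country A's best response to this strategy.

E[Concede] = 0.375·(-8) + 0.375·(-8) + 0.25·(12) = -3
E[Compromise] = 0.375·(9) + 0.375·(9) + 0.25·(-6) = 5.25
E[Hold firm] = 0.375·(-2) + 0.375·(-2) + 0.25·(8) = 0.5
Best response: Compromise (5.25 is the largest).

Compromise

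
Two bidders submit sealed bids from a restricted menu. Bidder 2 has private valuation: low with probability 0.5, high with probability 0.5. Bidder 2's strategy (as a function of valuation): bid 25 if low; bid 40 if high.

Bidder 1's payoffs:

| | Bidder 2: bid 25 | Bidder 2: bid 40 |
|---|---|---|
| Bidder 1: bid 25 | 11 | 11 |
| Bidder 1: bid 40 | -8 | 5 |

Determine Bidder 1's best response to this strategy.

bid 25

Compute Bidder 1's expected payoff for each action, taking the expectation over Bidder 2's type.
E[bid 25] = 0.5·(11) + 0.5·(11) = 11
E[bid 40] = 0.5·(-8) + 0.5·(5) = -1.5
Best response: bid 25 (11 is the largest).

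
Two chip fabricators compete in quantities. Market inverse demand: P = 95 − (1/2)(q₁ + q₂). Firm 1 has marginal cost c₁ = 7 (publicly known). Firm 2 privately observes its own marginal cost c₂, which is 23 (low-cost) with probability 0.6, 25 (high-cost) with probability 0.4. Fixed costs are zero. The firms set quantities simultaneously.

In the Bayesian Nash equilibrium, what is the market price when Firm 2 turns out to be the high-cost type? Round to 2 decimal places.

42.53

Type-c best response for Firm 2: q₂(c) = (95 − c) − q₁/2.
Firm 1 maximizes expected profit; its first-order condition is 95 − q₁ − (1/2)E[q₂] − 7 = 0.
Substituting E[q₂] and solving: E[c₂] = 23.8, so q₁ = (95 − 2·7 + 23.8)/(3/2) = 69.8667.
q₂(high-cost) = 35.0667, so P = 95 − (1/2)·(69.8667 + 35.0667) = 42.5333.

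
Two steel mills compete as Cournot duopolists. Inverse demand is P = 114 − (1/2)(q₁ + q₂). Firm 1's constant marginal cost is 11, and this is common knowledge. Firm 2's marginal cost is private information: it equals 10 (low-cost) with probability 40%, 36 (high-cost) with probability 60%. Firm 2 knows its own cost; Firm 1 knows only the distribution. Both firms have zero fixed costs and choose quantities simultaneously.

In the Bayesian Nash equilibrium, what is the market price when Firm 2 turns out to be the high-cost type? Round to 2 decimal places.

Each type of Firm 2 best-responds to q₁; Firm 1 best-responds to the expected q₂ over Firm 2's types.
Firm 2 with cost c maximizes (114 − (1/2)(q₁+q₂) − c)·q₂, giving q₂(c) = (114 − c − (1/2)q₁).
E[c₂] = 0.4·10 + 0.6·36 = 25.6
Firm 1's FOC against E[q₂] yields q₁ = (114 − 2·11 + E[c₂])/(3/2) = (114 − 22 + 25.6)/(3/2) = 78.4.
q₂(high-cost) = 38.8, so P = 114 − (1/2)·(78.4 + 38.8) = 55.4.

55.40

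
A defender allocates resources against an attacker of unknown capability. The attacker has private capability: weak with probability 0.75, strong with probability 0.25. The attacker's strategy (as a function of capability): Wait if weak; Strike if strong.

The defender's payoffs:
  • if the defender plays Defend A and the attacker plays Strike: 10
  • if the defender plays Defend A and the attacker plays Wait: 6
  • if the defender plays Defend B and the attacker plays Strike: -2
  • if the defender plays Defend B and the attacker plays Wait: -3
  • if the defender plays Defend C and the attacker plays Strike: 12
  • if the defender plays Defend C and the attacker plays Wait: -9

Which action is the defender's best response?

Defend A

Compute the defender's expected payoff for each action, taking the expectation over the attacker's type.
E[Defend A] = 0.75·(6) + 0.25·(10) = 7
E[Defend B] = 0.75·(-3) + 0.25·(-2) = -2.75
E[Defend C] = 0.75·(-9) + 0.25·(12) = -3.75
Best response: Defend A (7 is the largest).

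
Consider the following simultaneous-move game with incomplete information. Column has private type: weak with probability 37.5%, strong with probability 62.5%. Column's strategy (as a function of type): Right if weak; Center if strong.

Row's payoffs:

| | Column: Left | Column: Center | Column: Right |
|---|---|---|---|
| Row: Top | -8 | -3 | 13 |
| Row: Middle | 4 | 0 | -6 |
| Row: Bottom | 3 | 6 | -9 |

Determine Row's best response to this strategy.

Top

E[Top] = 0.375·(13) + 0.625·(-3) = 3
E[Middle] = 0.375·(-6) + 0.625·(0) = -2.25
E[Bottom] = 0.375·(-9) + 0.625·(6) = 0.375
Best response: Top (3 is the largest).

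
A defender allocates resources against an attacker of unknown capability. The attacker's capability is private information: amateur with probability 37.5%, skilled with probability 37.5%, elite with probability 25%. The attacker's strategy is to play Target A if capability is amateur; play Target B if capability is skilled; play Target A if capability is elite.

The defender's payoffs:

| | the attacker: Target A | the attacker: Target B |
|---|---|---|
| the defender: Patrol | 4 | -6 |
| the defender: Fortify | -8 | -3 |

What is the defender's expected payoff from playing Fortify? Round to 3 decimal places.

E[Fortify] = 0.375·(-8) + 0.375·(-3) + 0.25·(-8) = (-3) + (-1.125) + (-2) = -6.125

-6.125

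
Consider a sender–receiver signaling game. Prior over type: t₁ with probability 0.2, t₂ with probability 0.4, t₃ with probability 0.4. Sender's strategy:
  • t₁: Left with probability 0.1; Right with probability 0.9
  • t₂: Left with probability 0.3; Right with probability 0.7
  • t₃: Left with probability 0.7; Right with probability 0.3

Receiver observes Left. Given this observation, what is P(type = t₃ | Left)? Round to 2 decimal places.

Apply Bayes' rule using the sender's strategy as the likelihood.
P(Left) = 0.2·0.1 + 0.4·0.3 + 0.4·0.7 = 0.42
P(t₃ | Left) = (0.4·0.7) / 0.42 = 0.28 / 0.42 = 0.666667

0.67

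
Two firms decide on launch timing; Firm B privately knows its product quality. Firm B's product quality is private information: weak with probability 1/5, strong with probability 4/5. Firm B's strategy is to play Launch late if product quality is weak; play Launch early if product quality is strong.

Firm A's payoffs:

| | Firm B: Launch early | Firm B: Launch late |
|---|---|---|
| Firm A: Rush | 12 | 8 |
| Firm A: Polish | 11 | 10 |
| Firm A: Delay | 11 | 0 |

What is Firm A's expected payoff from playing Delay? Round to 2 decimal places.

8.80

Take the expectation over Firm B's product quality, weighting each type's action by its prior probability.
E[Delay] = 1/5·0 + 4/5·11 = 0 + 44/5 = 44/5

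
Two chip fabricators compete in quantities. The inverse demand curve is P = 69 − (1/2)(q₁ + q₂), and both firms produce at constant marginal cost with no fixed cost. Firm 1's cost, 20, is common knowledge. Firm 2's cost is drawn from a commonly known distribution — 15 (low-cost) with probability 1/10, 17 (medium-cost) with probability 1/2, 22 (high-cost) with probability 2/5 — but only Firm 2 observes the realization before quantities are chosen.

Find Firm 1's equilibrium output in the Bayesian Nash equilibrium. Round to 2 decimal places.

Type-c best response for Firm 2: q₂(c) = (69 − c) − q₁/2.
Firm 1 maximizes expected profit; its first-order condition is 69 − q₁ − (1/2)E[q₂] − 20 = 0.
Substituting E[q₂] and solving: E[c₂] = 18.8, so q₁ = (69 − 2·20 + 18.8)/(3/2) = 31.8667.

31.87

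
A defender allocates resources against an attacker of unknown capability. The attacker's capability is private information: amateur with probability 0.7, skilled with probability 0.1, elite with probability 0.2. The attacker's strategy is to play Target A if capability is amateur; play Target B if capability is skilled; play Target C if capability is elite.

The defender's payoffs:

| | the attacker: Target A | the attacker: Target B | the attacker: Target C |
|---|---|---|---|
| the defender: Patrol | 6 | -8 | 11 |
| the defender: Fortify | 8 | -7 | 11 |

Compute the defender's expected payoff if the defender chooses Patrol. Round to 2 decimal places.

5.60

E[Patrol] = 0.7·6 + 0.1·(-8) + 0.2·11 = 4.2 + (-0.8) + 2.2 = 5.6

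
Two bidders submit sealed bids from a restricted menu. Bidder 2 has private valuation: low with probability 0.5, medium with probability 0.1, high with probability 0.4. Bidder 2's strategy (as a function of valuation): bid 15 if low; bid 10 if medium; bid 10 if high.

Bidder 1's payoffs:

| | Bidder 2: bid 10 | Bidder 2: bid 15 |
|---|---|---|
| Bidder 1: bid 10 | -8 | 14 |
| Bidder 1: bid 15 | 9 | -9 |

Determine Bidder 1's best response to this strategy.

E[bid 10] = 0.5·(14) + 0.1·(-8) + 0.4·(-8) = 3
E[bid 15] = 0.5·(-9) + 0.1·(9) + 0.4·(9) = 0
Best response: bid 10 (3 is the largest).

bid 10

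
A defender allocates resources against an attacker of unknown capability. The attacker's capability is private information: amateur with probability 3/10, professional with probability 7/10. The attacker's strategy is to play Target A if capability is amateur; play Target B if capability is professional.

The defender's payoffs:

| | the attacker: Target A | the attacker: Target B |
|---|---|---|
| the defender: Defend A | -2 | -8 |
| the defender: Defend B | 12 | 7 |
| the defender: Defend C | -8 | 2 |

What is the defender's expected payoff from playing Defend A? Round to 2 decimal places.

Take the expectation over the attacker's capability, weighting each type's action by its prior probability.
E[Defend A] = 3/10·(-2) + 7/10·(-8) = (-3/5) + (-28/5) = -31/5

-6.20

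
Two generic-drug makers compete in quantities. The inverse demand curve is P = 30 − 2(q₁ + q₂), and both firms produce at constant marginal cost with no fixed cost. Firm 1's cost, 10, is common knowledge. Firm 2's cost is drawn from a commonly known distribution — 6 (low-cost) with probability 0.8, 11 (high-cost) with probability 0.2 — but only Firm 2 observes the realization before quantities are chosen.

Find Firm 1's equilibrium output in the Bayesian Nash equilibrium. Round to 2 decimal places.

Type-c best response for Firm 2: q₂(c) = (30 − c)/4 − q₁/2.
Firm 1 maximizes expected profit; its first-order condition is 30 − 4q₁ − 2E[q₂] − 10 = 0.
Substituting E[q₂] and solving: E[c₂] = 7, so q₁ = (30 − 2·10 + 7)/6 = 2.83333.

2.83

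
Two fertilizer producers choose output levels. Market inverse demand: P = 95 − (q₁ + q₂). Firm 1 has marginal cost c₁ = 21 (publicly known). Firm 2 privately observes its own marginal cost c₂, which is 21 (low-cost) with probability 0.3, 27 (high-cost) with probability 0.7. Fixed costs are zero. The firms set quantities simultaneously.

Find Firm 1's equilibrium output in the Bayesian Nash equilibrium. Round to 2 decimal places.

Firm 2 with cost c maximizes (95 − (q₁+q₂) − c)·q₂, giving q₂(c) = (95 − c − q₁)/2.
E[c₂] = 0.3·21 + 0.7·27 = 25.2
Firm 1's FOC against E[q₂] yields q₁ = (95 − 2·21 + E[c₂])/3 = (95 − 42 + 25.2)/3 = 26.0667.

26.07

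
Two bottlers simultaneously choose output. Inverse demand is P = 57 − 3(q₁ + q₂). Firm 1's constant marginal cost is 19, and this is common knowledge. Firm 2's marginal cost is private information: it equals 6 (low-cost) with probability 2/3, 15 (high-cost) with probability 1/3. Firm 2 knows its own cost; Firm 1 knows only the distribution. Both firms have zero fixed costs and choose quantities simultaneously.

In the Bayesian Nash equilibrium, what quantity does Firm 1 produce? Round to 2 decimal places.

3.11

Each type of Firm 2 best-responds to q₁; Firm 1 best-responds to the expected q₂ over Firm 2's types.
Firm 2 with cost c maximizes (57 − 3(q₁+q₂) − c)·q₂, giving q₂(c) = (57 − c − 3q₁)/6.
E[c₂] = 2/3·6 + 1/3·15 = 9
Firm 1's FOC against E[q₂] yields q₁ = (57 − 2·19 + E[c₂])/9 = (57 − 38 + 9)/9 = 3.11111.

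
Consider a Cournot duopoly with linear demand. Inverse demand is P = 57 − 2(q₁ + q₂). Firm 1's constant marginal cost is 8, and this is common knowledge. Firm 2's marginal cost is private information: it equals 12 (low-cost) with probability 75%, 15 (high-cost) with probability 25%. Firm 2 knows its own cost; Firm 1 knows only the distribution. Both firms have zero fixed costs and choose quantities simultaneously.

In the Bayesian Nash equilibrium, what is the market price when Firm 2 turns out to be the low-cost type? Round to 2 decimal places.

Firm 2 with cost c maximizes (57 − 2(q₁+q₂) − c)·q₂, giving q₂(c) = (57 − c − 2q₁)/4.
E[c₂] = 0.75·12 + 0.25·15 = 12.75
Firm 1's FOC against E[q₂] yields q₁ = (57 − 2·8 + E[c₂])/6 = (57 − 16 + 12.75)/6 = 8.95833.
q₂(low-cost) = 6.77083, so P = 57 − 2·(8.95833 + 6.77083) = 25.5417.

25.54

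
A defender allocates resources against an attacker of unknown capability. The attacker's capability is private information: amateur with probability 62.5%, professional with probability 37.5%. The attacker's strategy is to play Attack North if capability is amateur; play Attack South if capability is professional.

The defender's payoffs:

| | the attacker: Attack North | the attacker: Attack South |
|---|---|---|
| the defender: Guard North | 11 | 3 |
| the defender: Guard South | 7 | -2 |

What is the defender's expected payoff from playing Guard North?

8

E[Guard North] = 0.625·11 + 0.375·3 = 6.875 + 1.125 = 8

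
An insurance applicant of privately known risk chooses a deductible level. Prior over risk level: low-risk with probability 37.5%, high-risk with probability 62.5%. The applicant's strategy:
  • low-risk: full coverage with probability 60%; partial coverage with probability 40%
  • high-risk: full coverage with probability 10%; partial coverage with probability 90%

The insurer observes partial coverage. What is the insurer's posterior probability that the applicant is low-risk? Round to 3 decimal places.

0.211

P(partial coverage) = 0.375·0.4 + 0.625·0.9 = 0.7125
P(low-risk | partial coverage) = (0.375·0.4) / 0.7125 = 0.15 / 0.7125 = 0.210526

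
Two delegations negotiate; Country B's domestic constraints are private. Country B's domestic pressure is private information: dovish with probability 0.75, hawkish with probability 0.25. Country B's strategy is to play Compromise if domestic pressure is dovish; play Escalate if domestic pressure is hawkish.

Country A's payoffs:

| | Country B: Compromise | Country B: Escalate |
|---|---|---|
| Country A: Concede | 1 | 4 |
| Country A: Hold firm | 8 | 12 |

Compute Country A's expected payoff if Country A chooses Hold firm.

E[Hold firm] = 0.75·8 + 0.25·12 = 6 + 3 = 9

9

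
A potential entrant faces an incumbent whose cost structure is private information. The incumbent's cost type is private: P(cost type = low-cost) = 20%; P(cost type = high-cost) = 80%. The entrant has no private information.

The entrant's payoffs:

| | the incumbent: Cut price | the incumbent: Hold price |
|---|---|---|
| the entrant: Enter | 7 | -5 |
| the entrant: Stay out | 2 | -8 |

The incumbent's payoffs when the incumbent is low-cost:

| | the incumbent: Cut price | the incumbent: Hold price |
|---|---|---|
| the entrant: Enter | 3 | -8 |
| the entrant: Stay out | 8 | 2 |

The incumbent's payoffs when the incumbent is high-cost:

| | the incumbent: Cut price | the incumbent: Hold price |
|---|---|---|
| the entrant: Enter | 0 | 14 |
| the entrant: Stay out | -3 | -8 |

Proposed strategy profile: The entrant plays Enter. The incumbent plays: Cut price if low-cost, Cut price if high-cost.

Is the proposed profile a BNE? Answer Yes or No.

A profile is a BNE iff every type of every player is best-responding given beliefs about the other side.
The entrant plays Enter: E[Enter] = 0.2·(7) + 0.8·(7) = 7; E[Stay out] = 2. Best-responding. ✓
The incumbent (cost type low-cost), facing Enter: Cut price gives 3, Hold price gives -8. Proposed Cut price is best. ✓
The incumbent (cost type high-cost), facing Enter: Cut price gives 0, Hold price gives 14. Proposed Cut price is not best — profitable deviation exists. ✗

No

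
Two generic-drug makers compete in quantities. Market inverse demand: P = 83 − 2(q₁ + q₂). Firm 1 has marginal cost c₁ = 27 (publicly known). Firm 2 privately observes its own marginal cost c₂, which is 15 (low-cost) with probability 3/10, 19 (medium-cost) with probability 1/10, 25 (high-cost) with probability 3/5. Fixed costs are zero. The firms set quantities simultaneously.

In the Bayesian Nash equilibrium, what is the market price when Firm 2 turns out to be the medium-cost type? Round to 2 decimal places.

42.60

Firm 2 with cost c maximizes (83 − 2(q₁+q₂) − c)·q₂, giving q₂(c) = (83 − c − 2q₁)/4.
E[c₂] = 3/10·15 + 1/10·19 + 3/5·25 = 21.4
Firm 1's FOC against E[q₂] yields q₁ = (83 − 2·27 + E[c₂])/6 = (83 − 54 + 21.4)/6 = 8.4.
q₂(medium-cost) = 11.8, so P = 83 − 2·(8.4 + 11.8) = 42.6.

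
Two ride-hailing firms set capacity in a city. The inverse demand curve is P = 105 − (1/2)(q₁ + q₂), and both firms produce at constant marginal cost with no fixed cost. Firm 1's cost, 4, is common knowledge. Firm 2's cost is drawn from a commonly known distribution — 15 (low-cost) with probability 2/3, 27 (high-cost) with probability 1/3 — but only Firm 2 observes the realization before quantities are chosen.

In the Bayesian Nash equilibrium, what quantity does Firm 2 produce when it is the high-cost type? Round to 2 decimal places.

Type-c best response for Firm 2: q₂(c) = (105 − c) − q₁/2.
Firm 1 maximizes expected profit; its first-order condition is 105 − q₁ − (1/2)E[q₂] − 4 = 0.
Substituting E[q₂] and solving: E[c₂] = 19, so q₁ = (105 − 2·4 + 19)/(3/2) = 77.3333.
q₂(high-cost) = (105 − 27 − (1/2)·77.3333) = 39.3333.

39.33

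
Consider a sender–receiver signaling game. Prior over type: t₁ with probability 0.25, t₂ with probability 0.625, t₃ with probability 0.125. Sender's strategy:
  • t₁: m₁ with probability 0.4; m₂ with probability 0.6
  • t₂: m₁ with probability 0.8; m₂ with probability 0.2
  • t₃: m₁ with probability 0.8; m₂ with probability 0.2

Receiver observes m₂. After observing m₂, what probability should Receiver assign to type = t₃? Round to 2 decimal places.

P(m₂) = 0.25·0.6 + 0.625·0.2 + 0.125·0.2 = 0.3
P(t₃ | m₂) = (0.125·0.2) / 0.3 = 0.025 / 0.3 = 0.0833333

0.08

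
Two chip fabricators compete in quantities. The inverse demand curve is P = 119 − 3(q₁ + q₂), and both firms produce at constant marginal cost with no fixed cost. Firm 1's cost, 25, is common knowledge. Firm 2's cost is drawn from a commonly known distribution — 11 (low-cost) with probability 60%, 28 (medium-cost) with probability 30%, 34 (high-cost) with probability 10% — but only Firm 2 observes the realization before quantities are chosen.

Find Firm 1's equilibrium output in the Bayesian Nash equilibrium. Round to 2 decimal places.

9.71

Firm 2 with cost c maximizes (119 − 3(q₁+q₂) − c)·q₂, giving q₂(c) = (119 − c − 3q₁)/6.
E[c₂] = 0.6·11 + 0.3·28 + 0.1·34 = 18.4
Firm 1's FOC against E[q₂] yields q₁ = (119 − 2·25 + E[c₂])/9 = (119 − 50 + 18.4)/9 = 9.71111.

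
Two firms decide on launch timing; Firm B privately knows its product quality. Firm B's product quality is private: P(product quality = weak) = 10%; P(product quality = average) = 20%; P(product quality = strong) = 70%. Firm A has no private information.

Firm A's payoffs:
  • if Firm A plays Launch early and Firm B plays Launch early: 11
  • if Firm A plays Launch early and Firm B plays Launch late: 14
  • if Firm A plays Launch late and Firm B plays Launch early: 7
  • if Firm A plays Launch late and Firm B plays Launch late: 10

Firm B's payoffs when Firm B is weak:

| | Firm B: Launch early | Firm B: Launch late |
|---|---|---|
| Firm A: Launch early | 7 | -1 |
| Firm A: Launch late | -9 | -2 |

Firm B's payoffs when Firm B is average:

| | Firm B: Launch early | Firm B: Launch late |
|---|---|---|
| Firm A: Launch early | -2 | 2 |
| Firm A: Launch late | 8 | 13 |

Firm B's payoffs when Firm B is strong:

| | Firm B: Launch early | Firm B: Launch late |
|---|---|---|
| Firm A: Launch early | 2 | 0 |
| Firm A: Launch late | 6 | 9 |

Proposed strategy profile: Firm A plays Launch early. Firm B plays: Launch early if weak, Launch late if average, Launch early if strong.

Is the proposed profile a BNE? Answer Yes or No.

Yes

Firm A plays Launch early: E[Launch early] = 0.1·(11) + 0.2·(14) + 0.7·(11) = 11.6; E[Launch late] = 7.6. Best-responding. ✓
Firm B (product quality weak), facing Launch early: Launch early gives 7, Launch late gives -1. Proposed Launch early is best. ✓
Firm B (product quality average), facing Launch early: Launch early gives -2, Launch late gives 2. Proposed Launch late is best. ✓
Firm B (product quality strong), facing Launch early: Launch early gives 2, Launch late gives 0. Proposed Launch early is best. ✓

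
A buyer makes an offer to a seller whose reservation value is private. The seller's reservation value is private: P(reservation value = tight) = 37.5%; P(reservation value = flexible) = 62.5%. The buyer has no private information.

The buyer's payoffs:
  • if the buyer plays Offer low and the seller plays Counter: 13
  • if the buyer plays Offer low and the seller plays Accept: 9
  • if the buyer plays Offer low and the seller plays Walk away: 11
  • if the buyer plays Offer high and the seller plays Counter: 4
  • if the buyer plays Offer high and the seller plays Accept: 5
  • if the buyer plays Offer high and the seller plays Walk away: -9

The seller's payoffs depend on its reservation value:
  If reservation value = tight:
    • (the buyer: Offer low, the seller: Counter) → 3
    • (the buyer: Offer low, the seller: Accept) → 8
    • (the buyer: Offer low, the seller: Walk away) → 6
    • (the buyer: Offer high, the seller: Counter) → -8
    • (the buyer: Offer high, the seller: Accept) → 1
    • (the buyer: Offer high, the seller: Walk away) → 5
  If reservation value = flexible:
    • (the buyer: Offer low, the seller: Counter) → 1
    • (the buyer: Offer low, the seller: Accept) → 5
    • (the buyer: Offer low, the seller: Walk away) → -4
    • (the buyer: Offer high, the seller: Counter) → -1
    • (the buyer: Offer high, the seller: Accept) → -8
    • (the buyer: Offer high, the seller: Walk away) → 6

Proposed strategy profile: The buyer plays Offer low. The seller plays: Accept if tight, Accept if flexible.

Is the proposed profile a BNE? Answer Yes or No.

The buyer plays Offer low: E[Offer low] = 0.375·(9) + 0.625·(9) = 9; E[Offer high] = 5. Best-responding. ✓
The seller (reservation value tight), facing Offer low: Counter gives 3, Accept gives 8, Walk away gives 6. Proposed Accept is best. ✓
The seller (reservation value flexible), facing Offer low: Counter gives 1, Accept gives 5, Walk away gives -4. Proposed Accept is best. ✓

Yes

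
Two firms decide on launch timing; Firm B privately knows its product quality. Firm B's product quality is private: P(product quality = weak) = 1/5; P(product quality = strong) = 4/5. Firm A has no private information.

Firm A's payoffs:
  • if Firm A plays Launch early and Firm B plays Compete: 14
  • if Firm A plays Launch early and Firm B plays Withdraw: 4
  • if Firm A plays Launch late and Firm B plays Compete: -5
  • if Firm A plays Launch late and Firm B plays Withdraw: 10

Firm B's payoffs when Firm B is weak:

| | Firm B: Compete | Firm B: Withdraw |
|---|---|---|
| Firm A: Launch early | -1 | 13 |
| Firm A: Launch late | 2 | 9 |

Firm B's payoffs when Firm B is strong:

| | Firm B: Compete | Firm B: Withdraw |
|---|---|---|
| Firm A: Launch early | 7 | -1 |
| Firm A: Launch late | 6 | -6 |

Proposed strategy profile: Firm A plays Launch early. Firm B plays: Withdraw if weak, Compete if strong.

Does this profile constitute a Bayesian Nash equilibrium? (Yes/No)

Yes

Firm A plays Launch early: E[Launch early] = 1/5·(4) + 4/5·(14) = 12; E[Launch late] = -2. Best-responding. ✓
Firm B (product quality weak), facing Launch early: Compete gives -1, Withdraw gives 13. Proposed Withdraw is best. ✓
Firm B (product quality strong), facing Launch early: Compete gives 7, Withdraw gives -1. Proposed Compete is best. ✓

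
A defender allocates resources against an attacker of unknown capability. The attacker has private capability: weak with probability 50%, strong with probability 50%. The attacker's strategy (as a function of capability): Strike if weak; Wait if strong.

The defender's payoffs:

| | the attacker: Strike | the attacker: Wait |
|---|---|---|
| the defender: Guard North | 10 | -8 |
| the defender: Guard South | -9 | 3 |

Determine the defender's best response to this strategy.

Compute the defender's expected payoff for each action, taking the expectation over the attacker's type.
E[Guard North] = 0.5·(10) + 0.5·(-8) = 1
E[Guard South] = 0.5·(-9) + 0.5·(3) = -3
Best response: Guard North (1 is the largest).

Guard North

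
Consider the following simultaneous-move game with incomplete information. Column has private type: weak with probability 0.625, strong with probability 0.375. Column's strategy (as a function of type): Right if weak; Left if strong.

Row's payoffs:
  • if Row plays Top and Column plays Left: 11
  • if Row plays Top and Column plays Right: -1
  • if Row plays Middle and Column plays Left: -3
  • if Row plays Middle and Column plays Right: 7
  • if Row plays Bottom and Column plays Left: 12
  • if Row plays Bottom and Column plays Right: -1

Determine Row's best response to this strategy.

Bottom

E[Top] = 0.625·(-1) + 0.375·(11) = 3.5
E[Middle] = 0.625·(7) + 0.375·(-3) = 3.25
E[Bottom] = 0.625·(-1) + 0.375·(12) = 3.875
Best response: Bottom (3.875 is the largest).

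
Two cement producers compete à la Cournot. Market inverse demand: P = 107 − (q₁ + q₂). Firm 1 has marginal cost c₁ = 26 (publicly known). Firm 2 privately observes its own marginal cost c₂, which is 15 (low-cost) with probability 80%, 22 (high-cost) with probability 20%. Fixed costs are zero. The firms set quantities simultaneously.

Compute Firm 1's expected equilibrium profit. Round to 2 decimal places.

566.44

Each type of Firm 2 best-responds to q₁; Firm 1 best-responds to the expected q₂ over Firm 2's types.
Firm 2 with cost c maximizes (107 − (q₁+q₂) − c)·q₂, giving q₂(c) = (107 − c − q₁)/2.
E[c₂] = 0.8·15 + 0.2·22 = 16.4
Firm 1's FOC against E[q₂] yields q₁ = (107 − 2·26 + E[c₂])/3 = (107 − 52 + 16.4)/3 = 23.8.
E[P] = 107 − (q₁ + E[q₂]) = 49.8; Firm 1's expected profit = (E[P] − 26)·q₁ = (49.8 − 26)·23.8 = 566.44.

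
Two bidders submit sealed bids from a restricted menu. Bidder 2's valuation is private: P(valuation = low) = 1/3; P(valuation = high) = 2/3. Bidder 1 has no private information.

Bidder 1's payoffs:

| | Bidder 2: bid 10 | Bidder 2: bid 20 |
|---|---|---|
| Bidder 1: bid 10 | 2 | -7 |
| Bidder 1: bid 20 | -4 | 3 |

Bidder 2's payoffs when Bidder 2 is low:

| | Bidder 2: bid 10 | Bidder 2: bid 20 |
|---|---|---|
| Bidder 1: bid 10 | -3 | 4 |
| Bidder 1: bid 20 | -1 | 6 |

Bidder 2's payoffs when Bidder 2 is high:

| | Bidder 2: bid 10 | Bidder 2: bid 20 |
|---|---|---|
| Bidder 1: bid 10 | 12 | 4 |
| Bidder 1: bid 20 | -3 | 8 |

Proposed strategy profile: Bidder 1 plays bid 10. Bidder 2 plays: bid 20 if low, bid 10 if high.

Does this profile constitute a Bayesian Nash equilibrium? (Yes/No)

Yes

A profile is a BNE iff every type of every player is best-responding given beliefs about the other side.
Bidder 1 plays bid 10: E[bid 10] = 1/3·(-7) + 2/3·(2) = -1; E[bid 20] = -5/3. Best-responding. ✓
Bidder 2 (valuation low), facing bid 10: bid 10 gives -3, bid 20 gives 4. Proposed bid 20 is best. ✓
Bidder 2 (valuation high), facing bid 10: bid 10 gives 12, bid 20 gives 4. Proposed bid 10 is best. ✓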